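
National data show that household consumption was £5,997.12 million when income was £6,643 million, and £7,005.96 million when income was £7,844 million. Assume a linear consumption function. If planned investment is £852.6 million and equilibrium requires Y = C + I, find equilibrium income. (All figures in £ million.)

MPC = (7005.96 − 5997.12)/(7844 − 6643) = 1008.84/1201 = 0.84
a = 5997.12 − 0.84(6643) = 417
Equilibrium: Y = 417 + 0.84Y + 852.6
0.16Y = 1269.6, so Y = 1269.6/0.16 = 7935

Y = 7935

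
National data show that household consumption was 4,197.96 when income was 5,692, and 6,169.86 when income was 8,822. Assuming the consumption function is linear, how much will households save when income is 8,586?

S = 2564.82

MPC = (6169.86 − 4197.96)/(8822 − 5692) = 1971.9/3130 = 0.63
a = 4197.96 − 0.63(5692) = 4197.96 − 3585.96 = 612
C = 612 + 0.63(8586) = 6021.18
S = 8586 − 6021.18 = 2564.82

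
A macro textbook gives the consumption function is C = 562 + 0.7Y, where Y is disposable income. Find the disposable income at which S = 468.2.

S = Y − C = -562 + 0.3Y
-562 + 0.3Y = 468.2, so 0.3Y = 1030.2 and Y = 3434

Y = 3434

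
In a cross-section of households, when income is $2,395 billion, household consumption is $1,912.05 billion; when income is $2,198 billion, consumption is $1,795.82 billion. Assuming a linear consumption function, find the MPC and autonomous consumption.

MPC = ΔC/ΔY = (1912.05 − 1795.82)/(2395 − 2198) = 116.23/197 = 0.59
a = C − MPC·Y = 1795.82 − 0.59(2198) = 1795.82 − 1296.82 = 499

MPC = 0.59; a = 499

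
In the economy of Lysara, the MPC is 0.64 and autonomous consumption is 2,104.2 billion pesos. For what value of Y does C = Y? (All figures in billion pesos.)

At break-even, C = Y: 2104.2 + 0.64Y = Y
0.36Y = 2104.2, so Y = 2104.2/0.36 = 5845

Y = 5845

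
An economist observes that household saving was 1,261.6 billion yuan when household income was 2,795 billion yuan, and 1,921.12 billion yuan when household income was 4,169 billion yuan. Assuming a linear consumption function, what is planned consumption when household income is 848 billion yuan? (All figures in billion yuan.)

MPS = ΔS/ΔY = (1921.12 − 1261.6)/(4169 − 2795) = 659.52/1374 = 0.48
MPC = 1 − MPS = 0.52
Autonomous saving = 1261.6 − 0.48(2795) = -80, so a = 80
C = 80 + 0.52(848) = 80 + 440.96 = 520.96

C = 520.96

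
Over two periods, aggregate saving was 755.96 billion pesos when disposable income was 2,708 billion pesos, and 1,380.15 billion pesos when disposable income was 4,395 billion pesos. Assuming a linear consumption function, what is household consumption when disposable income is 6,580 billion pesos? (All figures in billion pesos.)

C = 4391.4

MPS = ΔS/ΔY = (1380.15 − 755.96)/(4395 − 2708) = 624.19/1687 = 0.37
MPC = 1 − MPS = 0.63
Autonomous saving = 755.96 − 0.37(2708) = -246, so a = 246
C = 246 + 0.63(6580) = 246 + 4145.4 = 4391.4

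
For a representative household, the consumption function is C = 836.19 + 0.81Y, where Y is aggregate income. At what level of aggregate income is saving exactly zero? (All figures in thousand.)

At break-even, C = Y: 836.19 + 0.81Y = Y
0.19Y = 836.19, so Y = 836.19/0.19 = 4401

Y = 4401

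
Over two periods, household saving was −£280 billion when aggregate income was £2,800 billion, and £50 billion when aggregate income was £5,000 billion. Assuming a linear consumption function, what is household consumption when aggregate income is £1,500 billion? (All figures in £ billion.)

MPS = ΔS/ΔY = (50 − (-280))/(5000 − 2800) = 330/2200 = 0.15
MPC = 1 − MPS = 0.85
Autonomous saving = -280 − 0.15(2800) = -700, so a = 700
C = 700 + 0.85(1500) = 700 + 1275 = 1975

C = 1975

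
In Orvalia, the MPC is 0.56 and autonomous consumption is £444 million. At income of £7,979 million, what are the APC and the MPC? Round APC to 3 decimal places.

MPC = 0.56 (the slope of the consumption function)
C = 444 + 0.56(7979) = 4912.24, so APC = 4912.24/7979 = 0.616

APC = 0.616; MPC = 0.56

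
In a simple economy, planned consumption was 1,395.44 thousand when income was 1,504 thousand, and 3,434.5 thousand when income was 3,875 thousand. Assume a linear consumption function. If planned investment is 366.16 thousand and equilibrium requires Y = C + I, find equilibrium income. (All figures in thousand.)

Y = 3344

MPC = (3434.5 − 1395.44)/(3875 − 1504) = 2039.06/2371 = 0.86
a = 1395.44 − 0.86(1504) = 102
Equilibrium: Y = 102 + 0.86Y + 366.16
0.14Y = 468.16, so Y = 468.16/0.14 = 3344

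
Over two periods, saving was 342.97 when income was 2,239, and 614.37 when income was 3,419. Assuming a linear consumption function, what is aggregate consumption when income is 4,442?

C = 3592.34

MPS = ΔS/ΔY = (614.37 − 342.97)/(3419 − 2239) = 271.4/1180 = 0.23
MPC = 1 − MPS = 0.77
Autonomous saving = 342.97 − 0.23(2239) = -172, so a = 172
C = 172 + 0.77(4442) = 172 + 3420.34 = 3592.34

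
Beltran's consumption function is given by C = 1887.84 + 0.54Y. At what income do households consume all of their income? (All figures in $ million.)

Y = 4104

At break-even, C = Y: 1887.84 + 0.54Y = Y
0.46Y = 1887.84, so Y = 1887.84/0.46 = 4104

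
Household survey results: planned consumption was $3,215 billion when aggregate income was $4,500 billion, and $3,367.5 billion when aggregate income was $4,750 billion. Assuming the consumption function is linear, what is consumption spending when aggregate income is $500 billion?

MPC = (3367.5 − 3215)/(4750 − 4500) = 152.5/250 = 0.61
a = 3215 − 0.61(4500) = 3215 − 2745 = 470
C = 470 + 0.61(500) = 470 + 305 = 775

C = 775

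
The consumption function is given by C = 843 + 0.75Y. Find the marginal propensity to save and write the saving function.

MPS = 0.25; S = -843 + 0.25Y

MPS = 1 − MPC = 1 − 0.75 = 0.25
S = Y − C = -843 + 0.25Y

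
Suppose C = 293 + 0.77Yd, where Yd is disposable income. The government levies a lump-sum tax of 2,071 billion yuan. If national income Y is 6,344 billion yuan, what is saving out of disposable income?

S = 689.79

Yd = Y − T = 6344 − 2071 = 4273
C = 293 + 0.77(4273) = 293 + 3290.21 = 3583.21
S = Yd − C = 4273 − 3583.21 = 689.79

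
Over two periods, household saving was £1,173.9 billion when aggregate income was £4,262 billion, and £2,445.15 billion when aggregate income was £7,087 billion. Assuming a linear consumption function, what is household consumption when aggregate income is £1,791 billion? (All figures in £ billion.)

MPS = ΔS/ΔY = (2445.15 − 1173.9)/(7087 − 4262) = 1271.25/2825 = 0.45
MPC = 1 − MPS = 0.55
Autonomous saving = 1173.9 − 0.45(4262) = -744, so a = 744
C = 744 + 0.55(1791) = 744 + 985.05 = 1729.05

C = 1729.05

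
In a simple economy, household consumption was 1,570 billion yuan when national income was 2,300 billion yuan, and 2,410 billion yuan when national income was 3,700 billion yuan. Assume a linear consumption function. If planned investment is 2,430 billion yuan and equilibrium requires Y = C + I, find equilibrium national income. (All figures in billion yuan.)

Y = 6550

MPC = (2410 − 1570)/(3700 − 2300) = 840/1400 = 0.6
a = 1570 − 0.6(2300) = 190
Equilibrium: Y = 190 + 0.6Y + 2430
0.4Y = 2620, so Y = 2620/0.4 = 6550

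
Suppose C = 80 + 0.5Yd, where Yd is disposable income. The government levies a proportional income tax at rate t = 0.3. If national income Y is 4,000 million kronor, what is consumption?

Yd = (1 − 0.3)(4000) = 0.7(4000) = 2800
C = 80 + 0.5(2800) = 80 + 1400 = 1480

C = 1480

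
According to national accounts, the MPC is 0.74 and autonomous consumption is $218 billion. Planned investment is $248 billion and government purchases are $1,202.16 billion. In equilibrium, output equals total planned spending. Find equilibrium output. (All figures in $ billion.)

Y = 6416

Y = C + I + G = 218 + 0.74Y + 248 + 1202.16
Y − 0.74Y = 1668.16
0.26Y = 1668.16, so Y = 1668.16/0.26 = 6416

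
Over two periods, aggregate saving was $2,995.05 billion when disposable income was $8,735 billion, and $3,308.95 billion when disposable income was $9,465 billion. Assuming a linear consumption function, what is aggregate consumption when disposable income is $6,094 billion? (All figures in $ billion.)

C = 4234.58

MPS = ΔS/ΔY = (3308.95 − 2995.05)/(9465 − 8735) = 313.9/730 = 0.43
MPC = 1 − MPS = 0.57
Autonomous saving = 2995.05 − 0.43(8735) = -761, so a = 761
C = 761 + 0.57(6094) = 761 + 3473.58 = 4234.58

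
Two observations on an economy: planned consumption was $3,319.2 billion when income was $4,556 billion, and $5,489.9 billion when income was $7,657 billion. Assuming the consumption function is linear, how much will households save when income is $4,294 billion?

S = 1158.2

MPC = (5489.9 − 3319.2)/(7657 − 4556) = 2170.7/3101 = 0.7
a = 3319.2 − 0.7(4556) = 3319.2 − 3189.2 = 130
C = 130 + 0.7(4294) = 3135.8
S = 4294 − 3135.8 = 1158.2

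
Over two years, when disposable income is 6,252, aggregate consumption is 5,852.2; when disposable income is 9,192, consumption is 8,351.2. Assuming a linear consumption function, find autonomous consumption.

MPC = ΔC/ΔY = (8351.2 − 5852.2)/(9192 − 6252) = 2499/2940 = 0.85
a = C − MPC·Y = 5852.2 − 0.85(6252) = 5852.2 − 5314.2 = 538

a = 538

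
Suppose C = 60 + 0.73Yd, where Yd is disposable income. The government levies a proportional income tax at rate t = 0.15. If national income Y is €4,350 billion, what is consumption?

Yd = (1 − 0.15)(4350) = 0.85(4350) = 3697.5
C = 60 + 0.73(3697.5) = 60 + 2699.175 = 2759.175

C = 2759.175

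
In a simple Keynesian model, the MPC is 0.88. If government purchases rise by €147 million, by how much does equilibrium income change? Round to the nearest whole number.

ΔY ≈ 1225

The multiplier is 1/(1 − MPC) = 1/0.12.
ΔY = 147/0.12 = 1225.00 ≈ 1225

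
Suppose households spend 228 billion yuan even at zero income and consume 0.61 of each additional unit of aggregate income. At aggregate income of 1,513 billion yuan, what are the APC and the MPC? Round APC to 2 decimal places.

APC = 0.76; MPC = 0.61

MPC = 0.61 (the slope of the consumption function)
C = 228 + 0.61(1513) = 1150.93, so APC = 1150.93/1513 = 0.76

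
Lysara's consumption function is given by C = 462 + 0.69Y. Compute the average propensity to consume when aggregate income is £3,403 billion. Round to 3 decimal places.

C = 462 + 0.69(3403) = 2810.07
APC = C/Y = 2810.07/3403 = 0.826

APC = 0.826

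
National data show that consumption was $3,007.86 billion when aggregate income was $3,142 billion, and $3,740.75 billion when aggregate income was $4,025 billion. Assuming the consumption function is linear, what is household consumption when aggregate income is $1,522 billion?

MPC = (3740.75 − 3007.86)/(4025 − 3142) = 732.89/883 = 0.83
a = 3007.86 − 0.83(3142) = 3007.86 − 2607.86 = 400
C = 400 + 0.83(1522) = 400 + 1263.26 = 1663.26

C = 1663.26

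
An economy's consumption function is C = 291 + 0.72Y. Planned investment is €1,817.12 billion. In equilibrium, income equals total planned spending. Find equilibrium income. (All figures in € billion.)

Y = 7529

Y = C + I = 291 + 0.72Y + 1817.12
Y − 0.72Y = 2108.12
0.28Y = 2108.12, so Y = 2108.12/0.28 = 7529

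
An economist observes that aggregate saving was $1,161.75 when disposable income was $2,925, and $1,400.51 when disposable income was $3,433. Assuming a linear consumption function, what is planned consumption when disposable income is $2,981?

MPS = ΔS/ΔY = (1400.51 − 1161.75)/(3433 − 2925) = 238.76/508 = 0.47
MPC = 1 − MPS = 0.53
Autonomous saving = 1161.75 − 0.47(2925) = -213, so a = 213
C = 213 + 0.53(2981) = 213 + 1579.93 = 1792.93

C = 1792.93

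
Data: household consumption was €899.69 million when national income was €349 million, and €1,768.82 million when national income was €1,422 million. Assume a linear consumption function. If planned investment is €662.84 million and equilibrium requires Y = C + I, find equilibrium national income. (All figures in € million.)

MPC = (1768.82 − 899.69)/(1422 − 349) = 869.13/1073 = 0.81
a = 899.69 − 0.81(349) = 617
Equilibrium: Y = 617 + 0.81Y + 662.84
0.19Y = 1279.84, so Y = 1279.84/0.19 = 6736

Y = 6736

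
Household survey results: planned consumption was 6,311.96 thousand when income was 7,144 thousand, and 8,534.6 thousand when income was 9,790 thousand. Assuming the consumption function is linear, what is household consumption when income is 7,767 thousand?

C = 6835.28

MPC = (8534.6 − 6311.96)/(9790 − 7144) = 2222.64/2646 = 0.84
a = 6311.96 − 0.84(7144) = 6311.96 − 6000.96 = 311
C = 311 + 0.84(7767) = 311 + 6524.28 = 6835.28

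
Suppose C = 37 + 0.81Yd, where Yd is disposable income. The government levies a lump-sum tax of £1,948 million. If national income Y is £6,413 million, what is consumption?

Yd = Y − T = 6413 − 1948 = 4465
C = 37 + 0.81(4465) = 37 + 3616.65 = 3653.65

C = 3653.65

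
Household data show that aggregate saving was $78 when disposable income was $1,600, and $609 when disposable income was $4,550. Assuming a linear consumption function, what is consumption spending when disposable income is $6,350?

C = 5417

MPS = ΔS/ΔY = (609 − 78)/(4550 − 1600) = 531/2950 = 0.18
MPC = 1 − MPS = 0.82
Autonomous saving = 78 − 0.18(1600) = -210, so a = 210
C = 210 + 0.82(6350) = 210 + 5207 = 5417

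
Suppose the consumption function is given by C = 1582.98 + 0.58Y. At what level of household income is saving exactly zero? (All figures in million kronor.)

Y = 3769

At break-even, C = Y: 1582.98 + 0.58Y = Y
0.42Y = 1582.98, so Y = 1582.98/0.42 = 3769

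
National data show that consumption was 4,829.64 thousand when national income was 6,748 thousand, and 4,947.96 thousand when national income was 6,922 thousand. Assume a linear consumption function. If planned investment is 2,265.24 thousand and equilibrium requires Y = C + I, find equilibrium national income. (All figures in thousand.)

MPC = (4947.96 − 4829.64)/(6922 − 6748) = 118.32/174 = 0.68
a = 4829.64 − 0.68(6748) = 241
Equilibrium: Y = 241 + 0.68Y + 2265.24
0.32Y = 2506.24, so Y = 2506.24/0.32 = 7832

Y = 7832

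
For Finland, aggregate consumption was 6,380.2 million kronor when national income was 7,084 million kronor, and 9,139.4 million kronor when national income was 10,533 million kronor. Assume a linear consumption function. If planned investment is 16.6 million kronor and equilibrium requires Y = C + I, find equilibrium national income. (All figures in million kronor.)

MPC = (9139.4 − 6380.2)/(10533 − 7084) = 2759.2/3449 = 0.8
a = 6380.2 − 0.8(7084) = 713
Equilibrium: Y = 713 + 0.8Y + 16.6
0.2Y = 729.6, so Y = 729.6/0.2 = 3648

Y = 3648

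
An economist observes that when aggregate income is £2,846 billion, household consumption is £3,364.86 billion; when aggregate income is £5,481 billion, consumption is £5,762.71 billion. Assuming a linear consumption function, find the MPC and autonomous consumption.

MPC = 0.91; a = 775

MPC = ΔC/ΔY = (5762.71 − 3364.86)/(5481 − 2846) = 2397.85/2635 = 0.91
a = C − MPC·Y = 3364.86 − 0.91(2846) = 3364.86 − 2589.86 = 775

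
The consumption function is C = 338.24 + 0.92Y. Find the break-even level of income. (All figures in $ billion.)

At break-even, C = Y: 338.24 + 0.92Y = Y
0.08Y = 338.24, so Y = 338.24/0.08 = 4228

Y = 4228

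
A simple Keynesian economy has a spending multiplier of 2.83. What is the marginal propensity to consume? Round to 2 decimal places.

k = 1/(1 − MPC), so 1 − MPC = 1/k = 1/2.83 = 0.3534
MPC = 1 − 0.3534 = 0.65

MPC = 0.65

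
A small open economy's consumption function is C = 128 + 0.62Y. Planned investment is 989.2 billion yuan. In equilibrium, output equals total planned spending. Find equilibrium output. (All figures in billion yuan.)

Y = C + I = 128 + 0.62Y + 989.2
Y − 0.62Y = 1117.2
0.38Y = 1117.2, so Y = 1117.2/0.38 = 2940

Y = 2940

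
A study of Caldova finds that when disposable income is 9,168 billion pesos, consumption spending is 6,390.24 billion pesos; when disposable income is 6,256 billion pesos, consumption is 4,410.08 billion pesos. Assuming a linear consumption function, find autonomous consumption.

a = 156

MPC = ΔC/ΔY = (6390.24 − 4410.08)/(9168 − 6256) = 1980.16/2912 = 0.68
a = C − MPC·Y = 4410.08 − 0.68(6256) = 4410.08 − 4254.08 = 156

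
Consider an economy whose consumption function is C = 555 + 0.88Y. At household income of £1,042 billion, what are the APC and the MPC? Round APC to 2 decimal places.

MPC = 0.88 (the slope of the consumption function)
C = 555 + 0.88(1042) = 1471.96, so APC = 1471.96/1042 = 1.41

APC = 1.41; MPC = 0.88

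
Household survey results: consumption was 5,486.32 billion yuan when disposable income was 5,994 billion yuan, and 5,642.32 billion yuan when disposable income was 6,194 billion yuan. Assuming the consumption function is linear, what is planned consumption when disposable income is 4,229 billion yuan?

C = 4109.62

MPC = (5642.32 − 5486.32)/(6194 − 5994) = 156/200 = 0.78
a = 5486.32 − 0.78(5994) = 5486.32 − 4675.32 = 811
C = 811 + 0.78(4229) = 811 + 3298.62 = 4109.62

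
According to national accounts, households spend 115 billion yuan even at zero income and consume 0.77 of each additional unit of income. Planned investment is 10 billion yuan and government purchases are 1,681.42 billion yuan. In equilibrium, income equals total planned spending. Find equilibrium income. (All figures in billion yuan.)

Y = 7854

Y = C + I + G = 115 + 0.77Y + 10 + 1681.42
Y − 0.77Y = 1806.42
0.23Y = 1806.42, so Y = 1806.42/0.23 = 7854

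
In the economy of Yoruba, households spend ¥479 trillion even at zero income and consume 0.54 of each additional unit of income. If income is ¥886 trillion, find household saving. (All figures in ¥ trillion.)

C = 479 + 0.54(886) = 479 + 478.44 = 957.44
S = Y − C = 886 − 957.44 = -71.44

S = -71.44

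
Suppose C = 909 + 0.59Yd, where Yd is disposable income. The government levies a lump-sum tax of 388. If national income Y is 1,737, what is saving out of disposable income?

Yd = Y − T = 1737 − 388 = 1349
C = 909 + 0.59(1349) = 909 + 795.91 = 1704.91
S = Yd − C = 1349 − 1704.91 = -355.91

S = -355.91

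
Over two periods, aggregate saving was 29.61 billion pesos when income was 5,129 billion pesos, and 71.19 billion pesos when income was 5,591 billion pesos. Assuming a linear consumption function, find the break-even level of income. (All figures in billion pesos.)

Y = 4800

MPS = ΔS/ΔY = (71.19 − 29.61)/(5591 − 5129) = 41.58/462 = 0.09
MPC = 1 − MPS = 0.91
From S(5129) = 29.61: −a + 0.09(5129) = 29.61, so a = 461.61 − 29.61 = 432
Break-even (S = 0): Y = a/MPS = 432/0.09 = 4800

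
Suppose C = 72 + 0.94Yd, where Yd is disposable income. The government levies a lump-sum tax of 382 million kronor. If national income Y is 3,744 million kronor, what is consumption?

C = 3232.28

Yd = Y − T = 3744 − 382 = 3362
C = 72 + 0.94(3362) = 72 + 3160.28 = 3232.28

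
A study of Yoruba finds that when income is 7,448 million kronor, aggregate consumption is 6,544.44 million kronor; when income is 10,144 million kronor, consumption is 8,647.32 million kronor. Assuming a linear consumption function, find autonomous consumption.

MPC = ΔC/ΔY = (8647.32 − 6544.44)/(10144 − 7448) = 2102.88/2696 = 0.78
a = C − MPC·Y = 6544.44 − 0.78(7448) = 6544.44 − 5809.44 = 735

a = 735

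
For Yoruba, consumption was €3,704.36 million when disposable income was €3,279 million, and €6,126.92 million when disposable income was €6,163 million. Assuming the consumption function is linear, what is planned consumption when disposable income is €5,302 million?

C = 5403.68

MPC = (6126.92 − 3704.36)/(6163 − 3279) = 2422.56/2884 = 0.84
a = 3704.36 − 0.84(3279) = 3704.36 − 2754.36 = 950
C = 950 + 0.84(5302) = 950 + 4453.68 = 5403.68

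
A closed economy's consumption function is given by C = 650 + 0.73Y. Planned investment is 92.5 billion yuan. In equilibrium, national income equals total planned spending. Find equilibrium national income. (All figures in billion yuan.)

Y = 2750

Y = C + I = 650 + 0.73Y + 92.5
Y − 0.73Y = 742.5
0.27Y = 742.5, so Y = 742.5/0.27 = 2750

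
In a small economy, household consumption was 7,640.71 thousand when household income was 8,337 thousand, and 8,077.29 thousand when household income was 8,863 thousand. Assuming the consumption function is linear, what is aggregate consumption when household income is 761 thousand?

MPC = (8077.29 − 7640.71)/(8863 − 8337) = 436.58/526 = 0.83
a = 7640.71 − 0.83(8337) = 7640.71 − 6919.71 = 721
C = 721 + 0.83(761) = 721 + 631.63 = 1352.63

C = 1352.63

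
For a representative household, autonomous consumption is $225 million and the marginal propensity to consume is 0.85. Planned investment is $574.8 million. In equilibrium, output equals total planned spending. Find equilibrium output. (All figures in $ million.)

Y = C + I = 225 + 0.85Y + 574.8
Y − 0.85Y = 799.8
0.15Y = 799.8, so Y = 799.8/0.15 = 5332

Y = 5332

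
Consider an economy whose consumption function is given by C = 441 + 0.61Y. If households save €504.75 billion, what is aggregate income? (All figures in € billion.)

Y = 2425

S = Y − C = -441 + 0.39Y
-441 + 0.39Y = 504.75, so 0.39Y = 945.75 and Y = 2425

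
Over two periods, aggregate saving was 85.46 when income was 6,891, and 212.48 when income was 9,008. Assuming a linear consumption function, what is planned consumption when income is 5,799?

C = 5779.06

MPS = ΔS/ΔY = (212.48 − 85.46)/(9008 − 6891) = 127.02/2117 = 0.06
MPC = 1 − MPS = 0.94
Autonomous saving = 85.46 − 0.06(6891) = -328, so a = 328
C = 328 + 0.94(5799) = 328 + 5451.06 = 5779.06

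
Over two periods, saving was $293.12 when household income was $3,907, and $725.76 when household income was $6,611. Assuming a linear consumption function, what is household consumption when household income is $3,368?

C = 3161.12

MPS = ΔS/ΔY = (725.76 − 293.12)/(6611 − 3907) = 432.64/2704 = 0.16
MPC = 1 − MPS = 0.84
Autonomous saving = 293.12 − 0.16(3907) = -332, so a = 332
C = 332 + 0.84(3368) = 332 + 2829.12 = 3161.12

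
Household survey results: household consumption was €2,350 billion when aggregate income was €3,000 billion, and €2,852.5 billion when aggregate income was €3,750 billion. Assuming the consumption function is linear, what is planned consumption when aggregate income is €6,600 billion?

C = 4762

MPC = (2852.5 − 2350)/(3750 − 3000) = 502.5/750 = 0.67
a = 2350 − 0.67(3000) = 2350 − 2010 = 340
C = 340 + 0.67(6600) = 340 + 4422 = 4762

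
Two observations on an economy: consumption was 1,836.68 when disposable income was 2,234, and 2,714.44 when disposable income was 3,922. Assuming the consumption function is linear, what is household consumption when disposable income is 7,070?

MPC = (2714.44 − 1836.68)/(3922 − 2234) = 877.76/1688 = 0.52
a = 1836.68 − 0.52(2234) = 1836.68 − 1161.68 = 675
C = 675 + 0.52(7070) = 675 + 3676.4 = 4351.4

C = 4351.4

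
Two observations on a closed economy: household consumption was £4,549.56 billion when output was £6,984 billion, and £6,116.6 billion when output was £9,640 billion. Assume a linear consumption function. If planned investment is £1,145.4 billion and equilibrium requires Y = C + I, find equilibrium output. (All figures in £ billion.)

Y = 3840

MPC = (6116.6 − 4549.56)/(9640 − 6984) = 1567.04/2656 = 0.59
a = 4549.56 − 0.59(6984) = 429
Equilibrium: Y = 429 + 0.59Y + 1145.4
0.41Y = 1574.4, so Y = 1574.4/0.41 = 3840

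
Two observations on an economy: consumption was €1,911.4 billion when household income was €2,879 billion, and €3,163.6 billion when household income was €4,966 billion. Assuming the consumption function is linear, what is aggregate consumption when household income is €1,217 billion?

MPC = (3163.6 − 1911.4)/(4966 − 2879) = 1252.2/2087 = 0.6
a = 1911.4 − 0.6(2879) = 1911.4 − 1727.4 = 184
C = 184 + 0.6(1217) = 184 + 730.2 = 914.2

C = 914.2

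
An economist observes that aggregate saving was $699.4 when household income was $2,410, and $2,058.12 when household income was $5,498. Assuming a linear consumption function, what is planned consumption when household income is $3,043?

C = 2065.08

MPS = ΔS/ΔY = (2058.12 − 699.4)/(5498 − 2410) = 1358.72/3088 = 0.44
MPC = 1 − MPS = 0.56
Autonomous saving = 699.4 − 0.44(2410) = -361, so a = 361
C = 361 + 0.56(3043) = 361 + 1704.08 = 2065.08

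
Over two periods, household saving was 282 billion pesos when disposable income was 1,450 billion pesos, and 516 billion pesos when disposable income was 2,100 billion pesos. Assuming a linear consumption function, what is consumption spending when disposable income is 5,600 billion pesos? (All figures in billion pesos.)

C = 3824

MPS = ΔS/ΔY = (516 − 282)/(2100 − 1450) = 234/650 = 0.36
MPC = 1 − MPS = 0.64
Autonomous saving = 282 − 0.36(1450) = -240, so a = 240
C = 240 + 0.64(5600) = 240 + 3584 = 3824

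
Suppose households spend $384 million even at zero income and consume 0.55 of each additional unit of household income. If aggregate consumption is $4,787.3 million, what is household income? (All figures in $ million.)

384 + 0.55Y = 4787.3
0.55Y = 4403.3, so Y = 4403.3/0.55 = 8006

Y = 8006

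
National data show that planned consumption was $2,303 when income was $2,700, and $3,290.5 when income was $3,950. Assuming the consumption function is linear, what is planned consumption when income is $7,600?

C = 6174

MPC = (3290.5 − 2303)/(3950 − 2700) = 987.5/1250 = 0.79
a = 2303 − 0.79(2700) = 2303 − 2133 = 170
C = 170 + 0.79(7600) = 170 + 6004 = 6174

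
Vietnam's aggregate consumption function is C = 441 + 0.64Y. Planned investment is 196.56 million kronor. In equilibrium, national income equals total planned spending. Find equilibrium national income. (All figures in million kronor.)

Y = C + I = 441 + 0.64Y + 196.56
Y − 0.64Y = 637.56
0.36Y = 637.56, so Y = 637.56/0.36 = 1771

Y = 1771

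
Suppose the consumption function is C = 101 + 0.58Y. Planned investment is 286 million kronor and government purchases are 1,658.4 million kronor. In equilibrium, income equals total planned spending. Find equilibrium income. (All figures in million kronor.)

Y = C + I + G = 101 + 0.58Y + 286 + 1658.4
Y − 0.58Y = 2045.4
0.42Y = 2045.4, so Y = 2045.4/0.42 = 4870

Y = 4870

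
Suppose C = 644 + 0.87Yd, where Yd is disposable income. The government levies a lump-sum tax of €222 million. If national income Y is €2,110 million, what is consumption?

Yd = Y − T = 2110 − 222 = 1888
C = 644 + 0.87(1888) = 644 + 1642.56 = 2286.56

C = 2286.56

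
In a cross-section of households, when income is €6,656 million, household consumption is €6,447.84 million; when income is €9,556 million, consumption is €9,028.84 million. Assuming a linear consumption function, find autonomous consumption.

MPC = ΔC/ΔY = (9028.84 − 6447.84)/(9556 − 6656) = 2581/2900 = 0.89
a = C − MPC·Y = 6447.84 − 0.89(6656) = 6447.84 − 5923.84 = 524

a = 524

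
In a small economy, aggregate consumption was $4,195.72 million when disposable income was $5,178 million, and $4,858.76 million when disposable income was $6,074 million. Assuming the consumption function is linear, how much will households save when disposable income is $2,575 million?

MPC = (4858.76 − 4195.72)/(6074 − 5178) = 663.04/896 = 0.74
a = 4195.72 − 0.74(5178) = 4195.72 − 3831.72 = 364
C = 364 + 0.74(2575) = 2269.5
S = 2575 − 2269.5 = 305.5

S = 305.5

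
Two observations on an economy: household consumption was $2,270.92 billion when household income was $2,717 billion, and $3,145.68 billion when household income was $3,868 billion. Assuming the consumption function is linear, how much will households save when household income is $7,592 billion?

MPC = (3145.68 − 2270.92)/(3868 − 2717) = 874.76/1151 = 0.76
a = 2270.92 − 0.76(2717) = 2270.92 − 2064.92 = 206
C = 206 + 0.76(7592) = 5975.92
S = 7592 − 5975.92 = 1616.08

S = 1616.08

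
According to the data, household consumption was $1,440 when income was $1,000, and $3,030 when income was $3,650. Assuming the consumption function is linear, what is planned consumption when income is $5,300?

C = 4020

MPC = (3030 − 1440)/(3650 − 1000) = 1590/2650 = 0.6
a = 1440 − 0.6(1000) = 1440 − 600 = 840
C = 840 + 0.6(5300) = 840 + 3180 = 4020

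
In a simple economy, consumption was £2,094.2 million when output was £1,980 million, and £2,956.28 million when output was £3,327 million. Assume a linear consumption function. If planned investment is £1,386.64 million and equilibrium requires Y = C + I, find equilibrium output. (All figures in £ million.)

Y = 6149

MPC = (2956.28 − 2094.2)/(3327 − 1980) = 862.08/1347 = 0.64
a = 2094.2 − 0.64(1980) = 827
Equilibrium: Y = 827 + 0.64Y + 1386.64
0.36Y = 2213.64, so Y = 2213.64/0.36 = 6149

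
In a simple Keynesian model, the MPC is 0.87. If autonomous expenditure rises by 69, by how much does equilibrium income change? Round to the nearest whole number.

ΔY ≈ 531

The multiplier is 1/(1 − MPC) = 1/0.13.
ΔY = 69/0.13 = 530.77 ≈ 531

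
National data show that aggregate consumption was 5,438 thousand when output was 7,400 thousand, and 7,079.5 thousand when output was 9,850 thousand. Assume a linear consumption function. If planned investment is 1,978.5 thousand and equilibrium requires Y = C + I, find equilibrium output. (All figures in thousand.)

MPC = (7079.5 − 5438)/(9850 − 7400) = 1641.5/2450 = 0.67
a = 5438 − 0.67(7400) = 480
Equilibrium: Y = 480 + 0.67Y + 1978.5
0.33Y = 2458.5, so Y = 2458.5/0.33 = 7450

Y = 7450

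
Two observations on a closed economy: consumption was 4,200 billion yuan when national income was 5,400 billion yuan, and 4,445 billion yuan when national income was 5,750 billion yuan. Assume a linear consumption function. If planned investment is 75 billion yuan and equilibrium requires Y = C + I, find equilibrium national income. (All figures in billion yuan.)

MPC = (4445 − 4200)/(5750 − 5400) = 245/350 = 0.7
a = 4200 − 0.7(5400) = 420
Equilibrium: Y = 420 + 0.7Y + 75
0.3Y = 495, so Y = 495/0.3 = 1650

Y = 1650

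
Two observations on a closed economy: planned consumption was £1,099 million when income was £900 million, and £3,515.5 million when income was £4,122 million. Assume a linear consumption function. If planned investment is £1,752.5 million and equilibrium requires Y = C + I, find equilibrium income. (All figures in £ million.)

MPC = (3515.5 − 1099)/(4122 − 900) = 2416.5/3222 = 0.75
a = 1099 − 0.75(900) = 424
Equilibrium: Y = 424 + 0.75Y + 1752.5
0.25Y = 2176.5, so Y = 2176.5/0.25 = 8706

Y = 8706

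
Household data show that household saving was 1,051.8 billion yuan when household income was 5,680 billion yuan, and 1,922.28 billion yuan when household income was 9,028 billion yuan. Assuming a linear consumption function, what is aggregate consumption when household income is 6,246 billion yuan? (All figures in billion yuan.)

MPS = ΔS/ΔY = (1922.28 − 1051.8)/(9028 − 5680) = 870.48/3348 = 0.26
MPC = 1 − MPS = 0.74
Autonomous saving = 1051.8 − 0.26(5680) = -425, so a = 425
C = 425 + 0.74(6246) = 425 + 4622.04 = 5047.04

C = 5047.04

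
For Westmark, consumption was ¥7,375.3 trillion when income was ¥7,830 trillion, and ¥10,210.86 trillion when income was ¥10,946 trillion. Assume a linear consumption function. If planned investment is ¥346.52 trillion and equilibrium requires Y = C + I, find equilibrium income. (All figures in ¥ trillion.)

Y = 6628

MPC = (10210.86 − 7375.3)/(10946 − 7830) = 2835.56/3116 = 0.91
a = 7375.3 − 0.91(7830) = 250
Equilibrium: Y = 250 + 0.91Y + 346.52
0.09Y = 596.52, so Y = 596.52/0.09 = 6628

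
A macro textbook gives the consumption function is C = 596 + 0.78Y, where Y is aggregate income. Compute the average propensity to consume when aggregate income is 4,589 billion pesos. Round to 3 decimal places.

C = 596 + 0.78(4589) = 4175.42
APC = C/Y = 4175.42/4589 = 0.910

APC = 0.910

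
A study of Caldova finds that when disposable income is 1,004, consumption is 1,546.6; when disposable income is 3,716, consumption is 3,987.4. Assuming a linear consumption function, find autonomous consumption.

a = 643

MPC = ΔC/ΔY = (3987.4 − 1546.6)/(3716 − 1004) = 2440.8/2712 = 0.9
a = C − MPC·Y = 1546.6 − 0.9(1004) = 1546.6 − 903.6 = 643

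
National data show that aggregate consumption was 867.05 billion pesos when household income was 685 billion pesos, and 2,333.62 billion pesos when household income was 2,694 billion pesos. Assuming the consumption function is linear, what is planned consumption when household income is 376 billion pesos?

MPC = (2333.62 − 867.05)/(2694 − 685) = 1466.57/2009 = 0.73
a = 867.05 − 0.73(685) = 867.05 − 500.05 = 367
C = 367 + 0.73(376) = 367 + 274.48 = 641.48

C = 641.48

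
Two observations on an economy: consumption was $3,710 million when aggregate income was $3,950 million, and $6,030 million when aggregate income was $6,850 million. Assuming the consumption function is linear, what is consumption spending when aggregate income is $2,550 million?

C = 2590

MPC = (6030 − 3710)/(6850 − 3950) = 2320/2900 = 0.8
a = 3710 − 0.8(3950) = 3710 − 3160 = 550
C = 550 + 0.8(2550) = 550 + 2040 = 2590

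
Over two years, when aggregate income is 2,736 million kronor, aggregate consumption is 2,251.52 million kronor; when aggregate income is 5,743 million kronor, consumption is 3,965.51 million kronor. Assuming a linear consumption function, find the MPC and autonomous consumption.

MPC = 0.57; a = 692

MPC = ΔC/ΔY = (3965.51 − 2251.52)/(5743 − 2736) = 1713.99/3007 = 0.57
a = C − MPC·Y = 2251.52 − 0.57(2736) = 2251.52 − 1559.52 = 692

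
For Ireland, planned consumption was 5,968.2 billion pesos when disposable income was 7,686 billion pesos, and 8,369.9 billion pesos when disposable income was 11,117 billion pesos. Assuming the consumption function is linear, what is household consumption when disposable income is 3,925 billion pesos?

MPC = (8369.9 − 5968.2)/(11117 − 7686) = 2401.7/3431 = 0.7
a = 5968.2 − 0.7(7686) = 5968.2 − 5380.2 = 588
C = 588 + 0.7(3925) = 588 + 2747.5 = 3335.5

C = 3335.5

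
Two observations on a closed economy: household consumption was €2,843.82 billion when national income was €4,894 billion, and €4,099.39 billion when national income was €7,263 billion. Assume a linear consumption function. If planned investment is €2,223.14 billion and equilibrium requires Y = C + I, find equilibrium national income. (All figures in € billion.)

MPC = (4099.39 − 2843.82)/(7263 − 4894) = 1255.57/2369 = 0.53
a = 2843.82 − 0.53(4894) = 250
Equilibrium: Y = 250 + 0.53Y + 2223.14
0.47Y = 2473.14, so Y = 2473.14/0.47 = 5262

Y = 5262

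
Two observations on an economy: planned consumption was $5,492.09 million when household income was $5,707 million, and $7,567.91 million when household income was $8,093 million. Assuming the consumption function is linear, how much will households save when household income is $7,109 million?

MPC = (7567.91 − 5492.09)/(8093 − 5707) = 2075.82/2386 = 0.87
a = 5492.09 − 0.87(5707) = 5492.09 − 4965.09 = 527
C = 527 + 0.87(7109) = 6711.83
S = 7109 − 6711.83 = 397.17

S = 397.17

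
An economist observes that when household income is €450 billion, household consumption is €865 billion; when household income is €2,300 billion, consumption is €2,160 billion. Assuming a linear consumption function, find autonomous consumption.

MPC = ΔC/ΔY = (2160 − 865)/(2300 − 450) = 1295/1850 = 0.7
a = C − MPC·Y = 865 − 0.7(450) = 865 − 315 = 550

a = 550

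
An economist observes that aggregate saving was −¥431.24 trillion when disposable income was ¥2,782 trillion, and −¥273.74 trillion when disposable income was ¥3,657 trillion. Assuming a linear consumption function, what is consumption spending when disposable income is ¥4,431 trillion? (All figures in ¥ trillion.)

MPS = ΔS/ΔY = (-273.74 − (-431.24))/(3657 − 2782) = 157.5/875 = 0.18
MPC = 1 − MPS = 0.82
Autonomous saving = -431.24 − 0.18(2782) = -932, so a = 932
C = 932 + 0.82(4431) = 932 + 3633.42 = 4565.42

C = 4565.42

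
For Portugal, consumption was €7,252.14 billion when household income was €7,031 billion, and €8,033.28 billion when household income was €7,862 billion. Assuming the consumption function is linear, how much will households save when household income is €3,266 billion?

S = -447.04

MPC = (8033.28 − 7252.14)/(7862 − 7031) = 781.14/831 = 0.94
a = 7252.14 − 0.94(7031) = 7252.14 − 6609.14 = 643
C = 643 + 0.94(3266) = 3713.04
S = 3266 − 3713.04 = -447.04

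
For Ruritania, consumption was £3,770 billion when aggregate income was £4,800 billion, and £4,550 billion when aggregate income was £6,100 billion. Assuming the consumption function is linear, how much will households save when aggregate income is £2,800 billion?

S = 230

MPC = (4550 − 3770)/(6100 − 4800) = 780/1300 = 0.6
a = 3770 − 0.6(4800) = 3770 − 2880 = 890
C = 890 + 0.6(2800) = 2570
S = 2800 − 2570 = 230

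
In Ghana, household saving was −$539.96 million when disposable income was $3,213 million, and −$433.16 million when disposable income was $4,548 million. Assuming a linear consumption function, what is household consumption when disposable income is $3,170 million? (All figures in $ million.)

C = 3713.4

MPS = ΔS/ΔY = (-433.16 − (-539.96))/(4548 − 3213) = 106.8/1335 = 0.08
MPC = 1 − MPS = 0.92
Autonomous saving = -539.96 − 0.08(3213) = -797, so a = 797
C = 797 + 0.92(3170) = 797 + 2916.4 = 3713.4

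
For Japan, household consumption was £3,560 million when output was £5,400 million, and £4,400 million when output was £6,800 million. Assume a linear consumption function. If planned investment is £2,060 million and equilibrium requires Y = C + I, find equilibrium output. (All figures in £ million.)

MPC = (4400 − 3560)/(6800 − 5400) = 840/1400 = 0.6
a = 3560 − 0.6(5400) = 320
Equilibrium: Y = 320 + 0.6Y + 2060
0.4Y = 2380, so Y = 2380/0.4 = 5950

Y = 5950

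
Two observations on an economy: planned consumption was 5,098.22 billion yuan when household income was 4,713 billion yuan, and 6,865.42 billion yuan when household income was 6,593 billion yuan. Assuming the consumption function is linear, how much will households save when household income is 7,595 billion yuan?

S = -212.3

MPC = (6865.42 − 5098.22)/(6593 − 4713) = 1767.2/1880 = 0.94
a = 5098.22 − 0.94(4713) = 5098.22 − 4430.22 = 668
C = 668 + 0.94(7595) = 7807.3
S = 7595 − 7807.3 = -212.3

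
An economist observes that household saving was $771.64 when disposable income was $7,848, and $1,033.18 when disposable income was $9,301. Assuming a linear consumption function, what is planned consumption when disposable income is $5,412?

MPS = ΔS/ΔY = (1033.18 − 771.64)/(9301 − 7848) = 261.54/1453 = 0.18
MPC = 1 − MPS = 0.82
Autonomous saving = 771.64 − 0.18(7848) = -641, so a = 641
C = 641 + 0.82(5412) = 641 + 4437.84 = 5078.84

C = 5078.84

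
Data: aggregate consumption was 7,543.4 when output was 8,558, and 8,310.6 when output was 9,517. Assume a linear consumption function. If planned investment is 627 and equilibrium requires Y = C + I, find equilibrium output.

MPC = (8310.6 − 7543.4)/(9517 − 8558) = 767.2/959 = 0.8
a = 7543.4 − 0.8(8558) = 697
Equilibrium: Y = 697 + 0.8Y + 627
0.2Y = 1324, so Y = 1324/0.2 = 6620

Y = 6620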